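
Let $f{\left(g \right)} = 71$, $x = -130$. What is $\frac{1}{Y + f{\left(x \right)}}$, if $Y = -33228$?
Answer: $- \frac{1}{33157} \approx -3.016 \cdot 10^{-5}$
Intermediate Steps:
$\frac{1}{Y + f{\left(x \right)}} = \frac{1}{-33228 + 71} = \frac{1}{-33157} = - \frac{1}{33157}$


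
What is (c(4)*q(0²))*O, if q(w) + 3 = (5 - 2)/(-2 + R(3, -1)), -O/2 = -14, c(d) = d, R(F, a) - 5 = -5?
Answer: -504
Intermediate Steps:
R(F, a) = 0 (R(F, a) = 5 - 5 = 0)
O = 28 (O = -2*(-14) = 28)
q(w) = -9/2 (q(w) = -3 + (5 - 2)/(-2 + 0) = -3 + 3/(-2) = -3 + 3*(-½) = -3 - 3/2 = -9/2)
(c(4)*q(0²))*O = (4*(-9/2))*28 = -18*28 = -504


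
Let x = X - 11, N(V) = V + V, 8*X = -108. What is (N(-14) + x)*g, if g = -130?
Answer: 6825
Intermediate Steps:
X = -27/2 (X = (⅛)*(-108) = -27/2 ≈ -13.500)
N(V) = 2*V
x = -49/2 (x = -27/2 - 11 = -49/2 ≈ -24.500)
(N(-14) + x)*g = (2*(-14) - 49/2)*(-130) = (-28 - 49/2)*(-130) = -105/2*(-130) = 6825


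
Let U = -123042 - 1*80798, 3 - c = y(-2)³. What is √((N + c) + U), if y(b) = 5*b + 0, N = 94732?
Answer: I*√108105 ≈ 328.79*I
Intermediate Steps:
y(b) = 5*b
c = 1003 (c = 3 - (5*(-2))³ = 3 - 1*(-10)³ = 3 - 1*(-1000) = 3 + 1000 = 1003)
U = -203840 (U = -123042 - 80798 = -203840)
√((N + c) + U) = √((94732 + 1003) - 203840) = √(95735 - 203840) = √(-108105) = I*√108105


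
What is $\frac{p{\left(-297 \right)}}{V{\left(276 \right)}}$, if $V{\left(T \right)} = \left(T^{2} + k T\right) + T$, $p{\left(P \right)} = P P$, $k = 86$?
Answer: $\frac{81}{92} \approx 0.88043$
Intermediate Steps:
$p{\left(P \right)} = P^{2}$
$V{\left(T \right)} = T^{2} + 87 T$ ($V{\left(T \right)} = \left(T^{2} + 86 T\right) + T = T^{2} + 87 T$)
$\frac{p{\left(-297 \right)}}{V{\left(276 \right)}} = \frac{\left(-297\right)^{2}}{276 \left(87 + 276\right)} = \frac{88209}{276 \cdot 363} = \frac{88209}{100188} = 88209 \cdot \frac{1}{100188} = \frac{81}{92}$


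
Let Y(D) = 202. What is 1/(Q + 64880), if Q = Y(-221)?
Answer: 1/65082 ≈ 1.5365e-5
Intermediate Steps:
Q = 202
1/(Q + 64880) = 1/(202 + 64880) = 1/65082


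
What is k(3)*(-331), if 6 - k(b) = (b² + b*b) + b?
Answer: 4965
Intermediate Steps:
k(b) = 6 - b - 2*b² (k(b) = 6 - ((b² + b*b) + b) = 6 - ((b² + b²) + b) = 6 - (2*b² + b) = 6 - (b + 2*b²) = 6 + (-b - 2*b²) = 6 - b - 2*b²)
k(3)*(-331) = (6 - 1*3 - 2*3²)*(-331) = (6 - 3 - 2*9)*(-331) = (6 - 3 - 18)*(-331) = -15*(-331) = 4965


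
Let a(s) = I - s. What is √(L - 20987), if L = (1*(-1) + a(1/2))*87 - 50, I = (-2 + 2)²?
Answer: I*√84670/2 ≈ 145.49*I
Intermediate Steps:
I = 0 (I = 0² = 0)
a(s) = -s (a(s) = 0 - s = -s)
L = -361/2 (L = (1*(-1) - 1/2)*87 - 50 = (-1 - 1/2)*87 - 50 = (-1 - 1*½)*87 - 50 = (-1 - ½)*87 - 50 = -3/2*87 - 50 = -261/2 - 50 = -361/2 ≈ -180.50)
√(L - 20987) = √(-361/2 - 20987) = √(-42335/2) = I*√84670/2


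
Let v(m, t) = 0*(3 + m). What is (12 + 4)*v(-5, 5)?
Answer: 0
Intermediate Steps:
v(m, t) = 0
(12 + 4)*v(-5, 5) = (12 + 4)*0 = 16*0 = 0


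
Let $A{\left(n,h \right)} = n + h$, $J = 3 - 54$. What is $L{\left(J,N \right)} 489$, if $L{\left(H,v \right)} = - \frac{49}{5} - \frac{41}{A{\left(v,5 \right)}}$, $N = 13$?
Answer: $- \frac{177181}{30} \approx -5906.0$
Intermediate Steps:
$J = -51$ ($J = 3 - 54 = -51$)
$A{\left(n,h \right)} = h + n$
$L{\left(H,v \right)} = - \frac{49}{5} - \frac{41}{5 + v}$
$L{\left(J,N \right)} 489 = \frac{-450 - 637}{5 \left(5 + 13\right)} 489 = \frac{-450 - 637}{5 \cdot 18} \cdot 489 = \frac{1}{5} \cdot \frac{1}{18} \left(-1087\right) 489 = \left(- \frac{1087}{90}\right) 489 = - \frac{177181}{30}$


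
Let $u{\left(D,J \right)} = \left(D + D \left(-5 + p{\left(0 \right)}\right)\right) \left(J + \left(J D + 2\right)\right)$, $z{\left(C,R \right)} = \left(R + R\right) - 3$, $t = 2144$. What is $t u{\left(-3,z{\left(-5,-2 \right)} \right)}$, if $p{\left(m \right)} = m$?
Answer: $411648$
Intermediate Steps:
$z{\left(C,R \right)} = -3 + 2 R$ ($z{\left(C,R \right)} = 2 R - 3 = -3 + 2 R$)
$u{\left(D,J \right)} = - 4 D \left(2 + J + D J\right)$ ($u{\left(D,J \right)} = \left(D + D \left(-5 + 0\right)\right) \left(J + \left(J D + 2\right)\right) = \left(D + D \left(-5\right)\right) \left(J + \left(D J + 2\right)\right) = \left(D - 5 D\right) \left(J + \left(2 + D J\right)\right) = - 4 D \left(2 + J + D J\right)$)
$t u{\left(-3,z{\left(-5,-2 \right)} \right)} = 2144 \left(\left(-4\right) \left(-3\right) \left(2 + \left(-3 + 2 \left(-2\right)\right) - 3 \left(-3 + 2 \left(-2\right)\right)\right)\right) = 2144 \left(\left(-4\right) \left(-3\right) \left(2 - 7 - 3 \left(-3 - 4\right)\right)\right) = 2144 \left(\left(-4\right) \left(-3\right) \left(2 - 7 - -21\right)\right) = 2144 \left(\left(-4\right) \left(-3\right) \left(2 - 7 + 21\right)\right) = 2144 \left(\left(-4\right) \left(-3\right) 16\right) = 2144 \cdot 192 = 411648$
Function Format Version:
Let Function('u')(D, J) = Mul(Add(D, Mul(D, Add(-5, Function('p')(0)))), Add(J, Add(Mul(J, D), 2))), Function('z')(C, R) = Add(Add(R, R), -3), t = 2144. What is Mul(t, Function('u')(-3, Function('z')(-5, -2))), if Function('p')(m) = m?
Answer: 411648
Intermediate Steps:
Function('z')(C, R) = Add(-3, Mul(2, R)) (Function('z')(C, R) = Add(Mul(2, R), -3) = Add(-3, Mul(2, R)))
Function('u')(D, J) = Mul(-4, D, Add(2, J, Mul(D, J))) (Function('u')(D, J) = Mul(Add(D, Mul(D, Add(-5, 0))), Add(J, Add(Mul(J, D), 2))) = Mul(Add(D, Mul(D, -5)), Add(J, Add(Mul(D, J), 2))) = Mul(Add(D, Mul(-5, D)), Add(J, Add(2, Mul(D, J)))) = Mul(Mul(-4, D), Add(2, J, Mul(D, J))) = Mul(-4, D, Add(2, J, Mul(D, J))))
Mul(t, Function('u')(-3, Function('z')(-5, -2))) = Mul(2144, Mul(-4, -3, Add(2, Add(-3, Mul(2, -2)), Mul(-3, Add(-3, Mul(2, -2)))))) = Mul(2144, Mul(-4, -3, Add(2, Add(-3, -4), Mul(-3, Add(-3, -4))))) = Mul(2144, Mul(-4, -3, Add(2, -7, Mul(-3, -7)))) = Mul(2144, Mul(-4, -3, Add(2, -7, 21))) = Mul(2144, Mul(-4, -3, 16)) = Mul(2144, 192) = 411648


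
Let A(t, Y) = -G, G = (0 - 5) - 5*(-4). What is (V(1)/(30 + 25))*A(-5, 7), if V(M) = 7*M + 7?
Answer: -42/11 ≈ -3.8182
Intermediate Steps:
G = 15 (G = -5 + 20 = 15)
A(t, Y) = -15 (A(t, Y) = -1*15 = -15)
V(M) = 7 + 7*M
(V(1)/(30 + 25))*A(-5, 7) = ((7 + 7*1)/(30 + 25))*(-15) = ((7 + 7)/55)*(-15) = ((1/55)*14)*(-15) = (14/55)*(-15) = -42/11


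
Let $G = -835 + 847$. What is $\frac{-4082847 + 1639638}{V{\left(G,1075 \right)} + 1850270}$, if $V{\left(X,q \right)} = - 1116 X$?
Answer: $- \frac{2443209}{1836878} \approx -1.3301$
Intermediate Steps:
$G = 12$
$\frac{-4082847 + 1639638}{V{\left(G,1075 \right)} + 1850270} = \frac{-4082847 + 1639638}{\left(-1116\right) 12 + 1850270} = - \frac{2443209}{-13392 + 1850270} = - \frac{2443209}{1836878}$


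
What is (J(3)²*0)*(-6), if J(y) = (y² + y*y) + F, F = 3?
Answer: 0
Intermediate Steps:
J(y) = 3 + 2*y² (J(y) = (y² + y*y) + 3 = (y² + y²) + 3 = 2*y² + 3 = 3 + 2*y²)
(J(3)²*0)*(-6) = ((3 + 2*3²)²*0)*(-6) = ((3 + 2*9)²*0)*(-6) = ((3 + 18)²*0)*(-6) = (21²*0)*(-6) = (441*0)*(-6) = 0*(-6) = 0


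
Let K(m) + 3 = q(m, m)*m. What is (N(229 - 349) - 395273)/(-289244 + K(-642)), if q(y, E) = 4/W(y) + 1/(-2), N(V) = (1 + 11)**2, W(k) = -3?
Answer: 395129/288070 ≈ 1.3716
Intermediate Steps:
N(V) = 144 (N(V) = 12**2 = 144)
q(y, E) = -11/6 (q(y, E) = 4/(-3) + 1/(-2) = 4*(-1/3) + 1*(-1/2) = -4/3 - 1/2 = -11/6)
K(m) = -3 - 11*m/6
(N(229 - 349) - 395273)/(-289244 + K(-642)) = (144 - 395273)/(-289244 + (-3 - 11/6*(-642))) = -395129/(-289244 + (-3 + 1177)) = -395129/(-289244 + 1174) = -395129/(-288070) = -395129*(-1/288070) = 395129/288070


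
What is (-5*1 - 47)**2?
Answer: 2704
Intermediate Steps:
(-5*1 - 47)**2 = (-5 - 47)**2 = (-52)**2 = 2704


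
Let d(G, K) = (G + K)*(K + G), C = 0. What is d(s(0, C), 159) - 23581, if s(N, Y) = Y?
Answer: 1700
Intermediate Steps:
d(G, K) = (G + K)² (d(G, K) = (G + K)*(G + K) = (G + K)²)
d(s(0, C), 159) - 23581 = (0 + 159)² - 23581 = 159² - 23581 = 25281 - 23581 = 1700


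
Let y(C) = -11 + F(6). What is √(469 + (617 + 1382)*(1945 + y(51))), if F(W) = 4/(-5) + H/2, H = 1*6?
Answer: 2*√24193330/5 ≈ 1967.5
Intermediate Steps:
H = 6
F(W) = 11/5 (F(W) = 4/(-5) + 6/2 = 4*(-⅕) + 6*(½) = -⅘ + 3 = 11/5)
y(C) = -44/5 (y(C) = -11 + 11/5 = -44/5)
√(469 + (617 + 1382)*(1945 + y(51))) = √(469 + (617 + 1382)*(1945 - 44/5)) = √(469 + 1999*(9681/5)) = √(469 + 19352319/5) = √(19354664/5) = 2*√24193330/5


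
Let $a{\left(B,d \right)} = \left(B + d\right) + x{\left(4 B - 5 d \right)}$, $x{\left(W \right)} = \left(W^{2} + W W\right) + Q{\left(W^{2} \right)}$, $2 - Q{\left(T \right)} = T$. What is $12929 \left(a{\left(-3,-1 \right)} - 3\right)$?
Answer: $568876$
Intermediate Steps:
$Q{\left(T \right)} = 2 - T$
$x{\left(W \right)} = 2 + W^{2}$ ($x{\left(W \right)} = \left(W^{2} + W W\right) - \left(-2 + W^{2}\right) = \left(W^{2} + W^{2}\right) - \left(-2 + W^{2}\right) = 2 W^{2} - \left(-2 + W^{2}\right) = 2 + W^{2}$)
$a{\left(B,d \right)} = 2 + B + d + \left(- 5 d + 4 B\right)^{2}$ ($a{\left(B,d \right)} = \left(B + d\right) + \left(2 + \left(4 B - 5 d\right)^{2}\right) = \left(B + d\right) + \left(2 + \left(- 5 d + 4 B\right)^{2}\right) = 2 + B + d + \left(- 5 d + 4 B\right)^{2}$)
$12929 \left(a{\left(-3,-1 \right)} - 3\right) = 12929 \left(\left(2 - 3 - 1 + \left(\left(-5\right) \left(-1\right) + 4 \left(-3\right)\right)^{2}\right) - 3\right) = 12929 \left(\left(2 - 3 - 1 + \left(5 - 12\right)^{2}\right) - 3\right) = 12929 \left(\left(2 - 3 - 1 + \left(-7\right)^{2}\right) - 3\right) = 12929 \left(\left(2 - 3 - 1 + 49\right) - 3\right) = 12929 \left(47 - 3\right) = 12929 \cdot 44 = 568876$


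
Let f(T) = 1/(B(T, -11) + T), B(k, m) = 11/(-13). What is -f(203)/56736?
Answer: -13/149102208 ≈ -8.7188e-8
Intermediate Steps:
B(k, m) = -11/13 (B(k, m) = 11*(-1/13) = -11/13)
f(T) = 1/(-11/13 + T)
-f(203)/56736 = -13/(-11 + 13*203)/56736 = -13/(-11 + 2639)/56736 = -13/2628/56736 = -13*(1/2628)/56736 = -13/(2628*56736) = -1*13/149102208 = -13/149102208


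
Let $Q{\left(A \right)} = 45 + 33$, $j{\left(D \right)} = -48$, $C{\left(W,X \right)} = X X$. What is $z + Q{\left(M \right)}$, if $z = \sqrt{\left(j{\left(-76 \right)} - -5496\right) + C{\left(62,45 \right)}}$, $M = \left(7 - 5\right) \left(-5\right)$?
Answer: $78 + \sqrt{7473} \approx 164.45$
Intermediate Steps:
$C{\left(W,X \right)} = X^{2}$
$M = -10$ ($M = 2 \left(-5\right) = -10$)
$Q{\left(A \right)} = 78$
$z = \sqrt{7473}$ ($z = \sqrt{\left(-48 - -5496\right) + 45^{2}} = \sqrt{\left(-48 + 5496\right) + 2025} = \sqrt{5448 + 2025} = \sqrt{7473} \approx 86.447$)
$z + Q{\left(M \right)} = \sqrt{7473} + 78 = 78 + \sqrt{7473}$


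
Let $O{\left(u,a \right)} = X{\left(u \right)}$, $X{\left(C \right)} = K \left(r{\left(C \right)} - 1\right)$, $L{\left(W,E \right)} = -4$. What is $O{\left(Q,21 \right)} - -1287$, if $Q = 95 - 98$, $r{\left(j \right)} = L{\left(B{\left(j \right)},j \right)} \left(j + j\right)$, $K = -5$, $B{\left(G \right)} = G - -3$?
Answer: $1172$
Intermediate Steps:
$B{\left(G \right)} = 3 + G$ ($B{\left(G \right)} = G + 3 = 3 + G$)
$r{\left(j \right)} = - 8 j$ ($r{\left(j \right)} = - 4 \left(j + j\right) = - 4 \cdot 2 j = - 8 j$)
$Q = -3$
$X{\left(C \right)} = 5 + 40 C$ ($X{\left(C \right)} = - 5 \left(- 8 C - 1\right) = - 5 \left(-1 - 8 C\right) = 5 + 40 C$)
$O{\left(u,a \right)} = 5 + 40 u$
$O{\left(Q,21 \right)} - -1287 = \left(5 + 40 \left(-3\right)\right) - -1287 = \left(5 - 120\right) + 1287 = -115 + 1287 = 1172$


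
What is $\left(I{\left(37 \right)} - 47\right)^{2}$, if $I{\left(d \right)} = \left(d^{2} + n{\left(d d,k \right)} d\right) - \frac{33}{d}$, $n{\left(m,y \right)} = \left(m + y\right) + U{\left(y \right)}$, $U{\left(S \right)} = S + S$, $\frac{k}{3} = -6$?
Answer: $\frac{3419229981456}{1369} \approx 2.4976 \cdot 10^{9}$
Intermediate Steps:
$k = -18$ ($k = 3 \left(-6\right) = -18$)
$U{\left(S \right)} = 2 S$
$n{\left(m,y \right)} = m + 3 y$ ($n{\left(m,y \right)} = \left(m + y\right) + 2 y = m + 3 y$)
$I{\left(d \right)} = d^{2} - \frac{33}{d} + d \left(-54 + d^{2}\right)$ ($I{\left(d \right)} = \left(d^{2} + \left(d d + 3 \left(-18\right)\right) d\right) - \frac{33}{d} = \left(d^{2} + \left(d^{2} - 54\right) d\right) - \frac{33}{d} = \left(d^{2} + \left(-54 + d^{2}\right) d\right) - \frac{33}{d} = \left(d^{2} + d \left(-54 + d^{2}\right)\right) - \frac{33}{d} = d^{2} - \frac{33}{d} + d \left(-54 + d^{2}\right)$)
$\left(I{\left(37 \right)} - 47\right)^{2} = \left(\frac{-33 + 37^{2} \left(-54 + 37 + 37^{2}\right)}{37} - 47\right)^{2} = \left(\frac{-33 + 1369 \left(-54 + 37 + 1369\right)}{37} - 47\right)^{2} = \left(\frac{-33 + 1369 \cdot 1352}{37} - 47\right)^{2} = \left(\frac{-33 + 1850888}{37} - 47\right)^{2} = \left(\frac{1}{37} \cdot 1850855 - 47\right)^{2} = \left(\frac{1850855}{37} - 47\right)^{2} = \left(\frac{1849116}{37}\right)^{2} = \frac{3419229981456}{1369}$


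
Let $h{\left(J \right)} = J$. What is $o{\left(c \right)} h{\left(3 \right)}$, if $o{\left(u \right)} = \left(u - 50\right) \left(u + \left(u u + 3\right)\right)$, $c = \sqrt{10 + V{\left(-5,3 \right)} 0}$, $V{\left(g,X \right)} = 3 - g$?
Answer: $-1920 - 111 \sqrt{10} \approx -2271.0$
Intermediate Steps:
$c = \sqrt{10}$ ($c = \sqrt{10 + \left(3 - -5\right) 0} = \sqrt{10 + \left(3 + 5\right) 0} = \sqrt{10 + 8 \cdot 0} = \sqrt{10 + 0} = \sqrt{10} \approx 3.1623$)
$o{\left(u \right)} = \left(-50 + u\right) \left(3 + u + u^{2}\right)$ ($o{\left(u \right)} = \left(-50 + u\right) \left(u + \left(u^{2} + 3\right)\right) = \left(-50 + u\right) \left(u + \left(3 + u^{2}\right)\right) = \left(-50 + u\right) \left(3 + u + u^{2}\right)$)
$o{\left(c \right)} h{\left(3 \right)} = \left(-150 + \left(\sqrt{10}\right)^{3} - 49 \left(\sqrt{10}\right)^{2} - 47 \sqrt{10}\right) 3 = \left(-150 + 10 \sqrt{10} - 490 - 47 \sqrt{10}\right) 3 = \left(-640 - 37 \sqrt{10}\right) 3 = -1920 - 111 \sqrt{10}$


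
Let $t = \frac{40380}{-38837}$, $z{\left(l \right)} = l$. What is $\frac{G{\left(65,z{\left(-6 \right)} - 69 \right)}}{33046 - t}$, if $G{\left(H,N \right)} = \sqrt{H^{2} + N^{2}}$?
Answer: $\frac{194185 \sqrt{394}}{1283447882} \approx 0.0030032$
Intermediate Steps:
$t = - \frac{40380}{38837}$ ($t = 40380 \left(- \frac{1}{38837}\right) = - \frac{40380}{38837} \approx -1.0397$)
$\frac{G{\left(65,z{\left(-6 \right)} - 69 \right)}}{33046 - t} = \frac{\sqrt{65^{2} + \left(-6 - 69\right)^{2}}}{33046 - - \frac{40380}{38837}} = \frac{\sqrt{4225 + \left(-6 - 69\right)^{2}}}{33046 + \frac{40380}{38837}} = \frac{\sqrt{4225 + \left(-75\right)^{2}}}{\frac{1283447882}{38837}} = \sqrt{4225 + 5625} \cdot \frac{38837}{1283447882} = \sqrt{9850} \cdot \frac{38837}{1283447882} = 5 \sqrt{394} \cdot \frac{38837}{1283447882} = \frac{194185 \sqrt{394}}{1283447882}$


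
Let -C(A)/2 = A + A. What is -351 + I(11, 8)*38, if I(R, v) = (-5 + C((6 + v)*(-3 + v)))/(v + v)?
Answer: -8223/8 ≈ -1027.9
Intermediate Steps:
C(A) = -4*A (C(A) = -2*(A + A) = -4*A)
I(R, v) = (-5 - 4*(-3 + v)*(6 + v))/(2*v) (I(R, v) = (-5 - 4*(6 + v)*(-3 + v))/(v + v) = (-5 - 4*(-3 + v)*(6 + v))/((2*v)) = (-5 - 4*(-3 + v)*(6 + v))*(1/(2*v)) = (-5 - 4*(-3 + v)*(6 + v))/(2*v))
-351 + I(11, 8)*38 = -351 + (-6 - 2*8 + (67/2)/8)*38 = -351 + (-6 - 16 + (67/2)*(⅛))*38 = -351 + (-6 - 16 + 67/16)*38 = -351 - 285/16*38 = -351 - 5415/8 = -8223/8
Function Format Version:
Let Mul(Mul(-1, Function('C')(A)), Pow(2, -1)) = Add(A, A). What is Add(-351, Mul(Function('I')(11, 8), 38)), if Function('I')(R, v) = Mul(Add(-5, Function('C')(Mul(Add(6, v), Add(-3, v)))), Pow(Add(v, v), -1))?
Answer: Rational(-8223, 8) ≈ -1027.9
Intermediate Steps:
Function('C')(A) = Mul(-4, A) (Function('C')(A) = Mul(-2, Add(A, A)) = Mul(-2, Mul(2, A)) = Mul(-4, A))
Function('I')(R, v) = Mul(Rational(1, 2), Pow(v, -1), Add(-5, Mul(-4, Add(-3, v), Add(6, v)))) (Function('I')(R, v) = Mul(Add(-5, Mul(-4, Mul(Add(6, v), Add(-3, v)))), Pow(Add(v, v), -1)) = Mul(Add(-5, Mul(-4, Mul(Add(-3, v), Add(6, v)))), Pow(Mul(2, v), -1)) = Mul(Add(-5, Mul(-4, Add(-3, v), Add(6, v))), Mul(Rational(1, 2), Pow(v, -1))) = Mul(Rational(1, 2), Pow(v, -1), Add(-5, Mul(-4, Add(-3, v), Add(6, v)))))
Add(-351, Mul(Function('I')(11, 8), 38)) = Add(-351, Mul(Add(-6, Mul(-2, 8), Mul(Rational(67, 2), Pow(8, -1))), 38)) = Add(-351, Mul(Add(-6, -16, Mul(Rational(67, 2), Rational(1, 8))), 38)) = Add(-351, Mul(Add(-6, -16, Rational(67, 16)), 38)) = Add(-351, Mul(Rational(-285, 16), 38)) = Add(-351, Rational(-5415, 8)) = Rational(-8223, 8)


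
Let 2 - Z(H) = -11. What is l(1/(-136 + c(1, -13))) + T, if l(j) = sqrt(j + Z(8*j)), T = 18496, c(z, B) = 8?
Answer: 18496 + sqrt(3326)/16 ≈ 18500.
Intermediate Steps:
Z(H) = 13 (Z(H) = 2 - 1*(-11) = 2 + 11 = 13)
l(j) = sqrt(13 + j) (l(j) = sqrt(j + 13) = sqrt(13 + j))
l(1/(-136 + c(1, -13))) + T = sqrt(13 + 1/(-136 + 8)) + 18496 = sqrt(13 + 1/(-128)) + 18496 = sqrt(13 - 1/128) + 18496 = sqrt(1663/128) + 18496 = sqrt(3326)/16 + 18496 = 18496 + sqrt(3326)/16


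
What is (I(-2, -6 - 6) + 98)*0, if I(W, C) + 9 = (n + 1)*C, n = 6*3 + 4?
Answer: 0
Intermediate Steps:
n = 22 (n = 18 + 4 = 22)
I(W, C) = -9 + 23*C (I(W, C) = -9 + (22 + 1)*C = -9 + 23*C)
(I(-2, -6 - 6) + 98)*0 = ((-9 + 23*(-6 - 6)) + 98)*0 = ((-9 + 23*(-12)) + 98)*0 = ((-9 - 276) + 98)*0 = (-285 + 98)*0 = -187*0 = 0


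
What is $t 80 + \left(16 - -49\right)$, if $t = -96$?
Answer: $-7615$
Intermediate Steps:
$t 80 + \left(16 - -49\right) = \left(-96\right) 80 + \left(16 - -49\right) = -7680 + \left(16 + 49\right) = -7680 + 65 = -7615$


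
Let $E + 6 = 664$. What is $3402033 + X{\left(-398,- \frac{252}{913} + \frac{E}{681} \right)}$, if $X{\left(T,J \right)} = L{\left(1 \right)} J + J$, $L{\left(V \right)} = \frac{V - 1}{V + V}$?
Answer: $\frac{2115224652991}{621753} \approx 3.402 \cdot 10^{6}$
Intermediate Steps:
$E = 658$ ($E = -6 + 664 = 658$)
$L{\left(V \right)} = \frac{-1 + V}{2 V}$
$X{\left(T,J \right)} = J$ ($X{\left(T,J \right)} = \frac{-1 + 1}{2 \cdot 1} J + J = \frac{1}{2} \cdot 1 \cdot 0 J + J = 0 J + J = 0 + J = J$)
$3402033 + X{\left(-398,- \frac{252}{913} + \frac{E}{681} \right)} = 3402033 + \left(- \frac{252}{913} + \frac{658}{681}\right) = 3402033 + \frac{429142}{621753} = \frac{2115224652991}{621753}$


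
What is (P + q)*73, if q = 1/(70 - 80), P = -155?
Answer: -113223/10 ≈ -11322.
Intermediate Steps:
q = -⅒ (q = 1/(-10) = -⅒ ≈ -0.10000)
(P + q)*73 = (-155 - ⅒)*73 = -1551/10*73 = -113223/10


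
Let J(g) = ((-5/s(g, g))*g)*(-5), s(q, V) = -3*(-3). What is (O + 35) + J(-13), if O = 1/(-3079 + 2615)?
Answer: -4649/4176 ≈ -1.1133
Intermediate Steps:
O = -1/464 (O = 1/(-464) = -1/464 ≈ -0.0021552)
s(q, V) = 9
J(g) = 25*g/9 (J(g) = ((-5/9)*g)*(-5) = ((-5*⅑)*g)*(-5) = -5*g/9*(-5) = 25*g/9)
(O + 35) + J(-13) = (-1/464 + 35) + (25/9)*(-13) = 16239/464 - 325/9 = -4649/4176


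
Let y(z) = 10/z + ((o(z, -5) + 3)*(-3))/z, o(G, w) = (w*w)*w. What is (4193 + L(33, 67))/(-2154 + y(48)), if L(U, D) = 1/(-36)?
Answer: -150947/77262 ≈ -1.9537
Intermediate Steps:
L(U, D) = -1/36
o(G, w) = w**3 (o(G, w) = w**2*w = w**3)
y(z) = 376/z (y(z) = 10/z + (((-5)**3 + 3)*(-3))/z = 10/z + ((-125 + 3)*(-3))/z = 10/z + (-122*(-3))/z = 10/z + 366/z = 376/z)
(4193 + L(33, 67))/(-2154 + y(48)) = (4193 - 1/36)/(-2154 + 376/48) = 150947/(36*(-2154 + 376*(1/48))) = 150947/(36*(-2154 + 47/6)) = 150947/(36*(-12877/6)) = (150947/36)*(-6/12877) = -150947/77262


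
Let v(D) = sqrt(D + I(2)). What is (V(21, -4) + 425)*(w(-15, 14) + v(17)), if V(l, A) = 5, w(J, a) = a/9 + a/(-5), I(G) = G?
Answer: -4816/9 + 430*sqrt(19) ≈ 1339.2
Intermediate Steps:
w(J, a) = -4*a/45 (w(J, a) = a*(1/9) + a*(-1/5) = a/9 - a/5 = -4*a/45)
v(D) = sqrt(2 + D) (v(D) = sqrt(D + 2) = sqrt(2 + D))
(V(21, -4) + 425)*(w(-15, 14) + v(17)) = (5 + 425)*(-4/45*14 + sqrt(2 + 17)) = 430*(-56/45 + sqrt(19)) = -4816/9 + 430*sqrt(19)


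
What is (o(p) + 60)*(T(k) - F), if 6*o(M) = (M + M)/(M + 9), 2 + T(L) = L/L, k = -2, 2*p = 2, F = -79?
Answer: 23413/5 ≈ 4682.6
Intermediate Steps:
p = 1 (p = (½)*2 = 1)
T(L) = -1 (T(L) = -2 + L/L = -2 + 1 = -1)
o(M) = M/(3*(9 + M)) (o(M) = ((M + M)/(M + 9))/6 = ((2*M)/(9 + M))/6 = (2*M/(9 + M))/6 = M/(3*(9 + M)))
(o(p) + 60)*(T(k) - F) = ((⅓)*1/(9 + 1) + 60)*(-1 - 1*(-79)) = ((⅓)*1/10 + 60)*(-1 + 79) = ((⅓)*1*(⅒) + 60)*78 = (1/30 + 60)*78 = (1801/30)*78 = 23413/5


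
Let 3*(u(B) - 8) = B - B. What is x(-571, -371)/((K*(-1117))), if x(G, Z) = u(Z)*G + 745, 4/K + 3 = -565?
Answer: -542866/1117 ≈ -486.00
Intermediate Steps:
K = -1/142 (K = 4/(-3 - 565) = 4/(-568) = 4*(-1/568) = -1/142 ≈ -0.0070423)
u(B) = 8 (u(B) = 8 + (B - B)/3 = 8 + (⅓)*0 = 8 + 0 = 8)
x(G, Z) = 745 + 8*G (x(G, Z) = 8*G + 745 = 745 + 8*G)
x(-571, -371)/((K*(-1117))) = (745 + 8*(-571))/((-1/142*(-1117))) = (745 - 4568)/(1117/142) = -3823*142/1117 = -542866/1117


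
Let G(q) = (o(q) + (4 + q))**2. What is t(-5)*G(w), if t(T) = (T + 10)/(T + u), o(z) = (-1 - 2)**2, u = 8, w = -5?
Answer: 320/3 ≈ 106.67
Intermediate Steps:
o(z) = 9 (o(z) = (-3)**2 = 9)
t(T) = (10 + T)/(8 + T) (t(T) = (T + 10)/(T + 8) = (10 + T)/(8 + T))
G(q) = (13 + q)**2 (G(q) = (9 + (4 + q))**2 = (13 + q)**2)
t(-5)*G(w) = ((10 - 5)/(8 - 5))*(13 - 5)**2 = (5/3)*8**2 = ((1/3)*5)*64 = (5/3)*64 = 320/3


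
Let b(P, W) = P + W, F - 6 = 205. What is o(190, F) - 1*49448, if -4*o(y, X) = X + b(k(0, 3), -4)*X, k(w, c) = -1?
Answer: -49237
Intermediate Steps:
F = 211 (F = 6 + 205 = 211)
o(y, X) = X (o(y, X) = -(X + (-1 - 4)*X)/4 = -(X - 5*X)/4 = -(-1)*X = X)
o(190, F) - 1*49448 = 211 - 1*49448 = 211 - 49448 = -49237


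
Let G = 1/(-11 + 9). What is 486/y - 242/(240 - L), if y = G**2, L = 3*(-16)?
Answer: 279815/144 ≈ 1943.2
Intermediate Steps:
L = -48
G = -1/2 (G = 1/(-2) = -1/2 ≈ -0.50000)
y = 1/4 (y = (-1/2)**2 = 1/4 ≈ 0.25000)
486/y - 242/(240 - L) = 486/(1/4) - 242/(240 - 1*(-48)) = 486*4 - 242/(240 + 48) = 1944 - 242/288 = 1944 - 242*1/288 = 1944 - 121/144 = 279815/144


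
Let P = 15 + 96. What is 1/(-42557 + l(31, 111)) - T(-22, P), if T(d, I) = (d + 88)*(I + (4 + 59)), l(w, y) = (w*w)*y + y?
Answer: -737559899/64225 ≈ -11484.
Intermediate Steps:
P = 111
l(w, y) = y + y*w² (l(w, y) = w²*y + y = y*w² + y = y + y*w²)
T(d, I) = (63 + I)*(88 + d) (T(d, I) = (88 + d)*(I + 63) = (88 + d)*(63 + I) = (63 + I)*(88 + d))
1/(-42557 + l(31, 111)) - T(-22, P) = 1/(-42557 + 111*(1 + 31²)) - (5544 + 63*(-22) + 88*111 + 111*(-22)) = 1/(-42557 + 111*(1 + 961)) - (5544 - 1386 + 9768 - 2442) = 1/(-42557 + 111*962) - 1*11484 = 1/(-42557 + 106782) - 11484 = 1/64225 - 11484 = -737559899/64225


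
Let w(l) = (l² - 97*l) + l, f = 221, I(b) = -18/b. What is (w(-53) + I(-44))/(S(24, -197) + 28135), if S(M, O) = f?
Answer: 173743/623832 ≈ 0.27851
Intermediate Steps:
w(l) = l² - 96*l
S(M, O) = 221
(w(-53) + I(-44))/(S(24, -197) + 28135) = (-53*(-96 - 53) - 18/(-44))/(221 + 28135) = (-53*(-149) - 18*(-1/44))/28356 = (7897 + 9/22)*(1/28356) = (173743/22)*(1/28356) = 173743/623832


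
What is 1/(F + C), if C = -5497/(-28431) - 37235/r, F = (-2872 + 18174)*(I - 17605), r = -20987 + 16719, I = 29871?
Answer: 11031228/2070499068971467 ≈ 5.3278e-9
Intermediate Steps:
r = -4268
F = 187694332 (F = (-2872 + 18174)*(29871 - 17605) = 15302*12266 = 187694332)
C = 98371771/11031228 (C = -5497/(-28431) - 37235/(-4268) = -5497*(-1/28431) - 37235*(-1/4268) = 5497/28431 + 3385/388 = 98371771/11031228 ≈ 8.9176)
1/(F + C) = 1/(187694332 + 98371771/11031228) = 1/(2070499068971467/11031228) = 11031228/2070499068971467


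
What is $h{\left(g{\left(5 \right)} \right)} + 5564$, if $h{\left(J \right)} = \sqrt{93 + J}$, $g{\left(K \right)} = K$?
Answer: $5564 + 7 \sqrt{2} \approx 5573.9$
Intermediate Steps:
$h{\left(g{\left(5 \right)} \right)} + 5564 = \sqrt{93 + 5} + 5564 = \sqrt{98} + 5564 = 7 \sqrt{2} + 5564 = 5564 + 7 \sqrt{2}$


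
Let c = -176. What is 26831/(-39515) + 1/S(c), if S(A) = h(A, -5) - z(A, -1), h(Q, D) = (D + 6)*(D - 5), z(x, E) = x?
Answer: -630633/937070 ≈ -0.67298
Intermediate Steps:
h(Q, D) = (-5 + D)*(6 + D) (h(Q, D) = (6 + D)*(-5 + D) = (-5 + D)*(6 + D))
S(A) = -10 - A (S(A) = (-30 - 5 + (-5)**2) - A = (-30 - 5 + 25) - A = -10 - A)
26831/(-39515) + 1/S(c) = 26831/(-39515) + 1/(-10 - 1*(-176)) = 26831*(-1/39515) + 1/(-10 + 176) = -3833/5645 + 1/166 = -630633/937070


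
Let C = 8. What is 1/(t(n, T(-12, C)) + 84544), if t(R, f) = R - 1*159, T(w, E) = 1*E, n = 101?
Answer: 1/84486 ≈ 1.1836e-5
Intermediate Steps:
T(w, E) = E
t(R, f) = -159 + R (t(R, f) = R - 159 = -159 + R)
1/(t(n, T(-12, C)) + 84544) = 1/((-159 + 101) + 84544) = 1/(-58 + 84544) = 1/84486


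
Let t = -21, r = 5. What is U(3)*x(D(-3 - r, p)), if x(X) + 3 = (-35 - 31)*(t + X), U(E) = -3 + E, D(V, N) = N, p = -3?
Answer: 0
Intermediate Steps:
x(X) = 1383 - 66*X (x(X) = -3 + (-35 - 31)*(-21 + X) = -3 - 66*(-21 + X) = -3 + (1386 - 66*X) = 1383 - 66*X)
U(3)*x(D(-3 - r, p)) = (-3 + 3)*(1383 - 66*(-3)) = 0*(1383 + 198) = 0*1581 = 0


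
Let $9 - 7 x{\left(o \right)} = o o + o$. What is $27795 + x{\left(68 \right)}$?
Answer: $27126$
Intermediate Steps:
$x{\left(o \right)} = \frac{9}{7} - \frac{o}{7} - \frac{o^{2}}{7}$ ($x{\left(o \right)} = \frac{9}{7} - \frac{o o + o}{7} = \frac{9}{7} - \frac{o^{2} + o}{7} = \frac{9}{7} - \frac{o + o^{2}}{7} = \frac{9}{7} - \left(\frac{o}{7} + \frac{o^{2}}{7}\right) = \frac{9}{7} - \frac{o}{7} - \frac{o^{2}}{7}$)
$27795 + x{\left(68 \right)} = 27795 - \left(\frac{59}{7} + \frac{4624}{7}\right) = 27795 - 669 = 27126$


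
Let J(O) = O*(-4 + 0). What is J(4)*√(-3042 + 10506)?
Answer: -32*√1866 ≈ -1382.3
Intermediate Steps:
J(O) = -4*O (J(O) = O*(-4) = -4*O)
J(4)*√(-3042 + 10506) = (-4*4)*√(-3042 + 10506) = -32*√1866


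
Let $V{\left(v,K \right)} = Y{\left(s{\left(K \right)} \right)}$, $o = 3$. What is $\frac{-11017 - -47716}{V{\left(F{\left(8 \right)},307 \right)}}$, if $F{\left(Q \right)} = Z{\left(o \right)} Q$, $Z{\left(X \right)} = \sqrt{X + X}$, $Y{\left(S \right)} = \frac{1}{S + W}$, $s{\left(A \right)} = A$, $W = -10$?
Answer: $10899603$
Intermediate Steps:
$Y{\left(S \right)} = \frac{1}{-10 + S}$ ($Y{\left(S \right)} = \frac{1}{S - 10} = \frac{1}{-10 + S}$)
$Z{\left(X \right)} = \sqrt{2} \sqrt{X}$ ($Z{\left(X \right)} = \sqrt{2 X} = \sqrt{2} \sqrt{X}$)
$F{\left(Q \right)} = Q \sqrt{6}$ ($F{\left(Q \right)} = \sqrt{2} \sqrt{3} Q = \sqrt{6} Q = Q \sqrt{6}$)
$V{\left(v,K \right)} = \frac{1}{-10 + K}$
$\frac{-11017 - -47716}{V{\left(F{\left(8 \right)},307 \right)}} = \frac{-11017 - -47716}{\frac{1}{-10 + 307}} = \frac{-11017 + 47716}{\frac{1}{297}} = 36699 \frac{1}{\frac{1}{297}} = 36699 \cdot 297 = 10899603$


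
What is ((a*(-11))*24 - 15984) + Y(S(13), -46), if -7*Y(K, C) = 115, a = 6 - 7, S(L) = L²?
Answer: -110155/7 ≈ -15736.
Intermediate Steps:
a = -1
Y(K, C) = -115/7 (Y(K, C) = -⅐*115 = -115/7)
((a*(-11))*24 - 15984) + Y(S(13), -46) = (-1*(-11)*24 - 15984) - 115/7 = (11*24 - 15984) - 115/7 = (264 - 15984) - 115/7 = -15720 - 115/7 = -110155/7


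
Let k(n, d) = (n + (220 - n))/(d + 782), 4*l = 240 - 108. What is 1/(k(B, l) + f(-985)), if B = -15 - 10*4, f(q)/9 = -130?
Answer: -163/190666 ≈ -0.00085490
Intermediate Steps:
f(q) = -1170 (f(q) = 9*(-130) = -1170)
B = -55 (B = -15 - 40 = -55)
l = 33 (l = (240 - 108)/4 = (1/4)*132 = 33)
k(n, d) = 220/(782 + d)
1/(k(B, l) + f(-985)) = 1/(220/(782 + 33) - 1170) = 1/(220/815 - 1170) = 1/(220*(1/815) - 1170) = 1/(44/163 - 1170) = 1/(-190666/163) = -163/190666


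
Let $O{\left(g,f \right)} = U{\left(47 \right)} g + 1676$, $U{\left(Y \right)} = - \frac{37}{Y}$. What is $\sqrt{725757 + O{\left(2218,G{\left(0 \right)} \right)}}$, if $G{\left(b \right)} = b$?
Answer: $\frac{\sqrt{1603042395}}{47} \approx 851.87$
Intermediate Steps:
$O{\left(g,f \right)} = 1676 - \frac{37 g}{47}$ ($O{\left(g,f \right)} = - \frac{37}{47} g + 1676 = \left(-37\right) \frac{1}{47} g + 1676 = - \frac{37 g}{47} + 1676 = 1676 - \frac{37 g}{47}$)
$\sqrt{725757 + O{\left(2218,G{\left(0 \right)} \right)}} = \sqrt{725757 + \left(1676 - \frac{82066}{47}\right)} = \sqrt{725757 - \frac{3294}{47}} = \sqrt{\frac{34107285}{47}} = \frac{\sqrt{1603042395}}{47}$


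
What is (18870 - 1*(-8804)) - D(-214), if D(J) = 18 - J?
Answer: 27442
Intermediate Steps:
(18870 - 1*(-8804)) - D(-214) = (18870 - 1*(-8804)) - (18 - 1*(-214)) = (18870 + 8804) - (18 + 214) = 27674 - 1*232 = 27674 - 232 = 27442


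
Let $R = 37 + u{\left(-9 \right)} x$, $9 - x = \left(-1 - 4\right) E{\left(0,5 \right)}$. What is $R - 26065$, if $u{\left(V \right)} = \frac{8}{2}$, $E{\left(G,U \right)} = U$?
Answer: $-25892$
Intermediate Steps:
$u{\left(V \right)} = 4$ ($u{\left(V \right)} = 8 \cdot \frac{1}{2} = 4$)
$x = 34$ ($x = 9 - \left(-1 - 4\right) 5 = 9 - \left(-5\right) 5 = 9 - -25 = 9 + 25 = 34$)
$R = 173$ ($R = 37 + 4 \cdot 34 = 37 + 136 = 173$)
$R - 26065 = 173 - 26065 = -25892$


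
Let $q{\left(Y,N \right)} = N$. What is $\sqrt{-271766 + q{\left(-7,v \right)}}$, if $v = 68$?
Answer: $i \sqrt{271698} \approx 521.25 i$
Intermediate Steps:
$\sqrt{-271766 + q{\left(-7,v \right)}} = \sqrt{-271766 + 68} = \sqrt{-271698} = i \sqrt{271698}$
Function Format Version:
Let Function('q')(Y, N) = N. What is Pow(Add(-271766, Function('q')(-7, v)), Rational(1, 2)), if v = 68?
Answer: Mul(I, Pow(271698, Rational(1, 2))) ≈ Mul(521.25, I)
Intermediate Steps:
Pow(Add(-271766, Function('q')(-7, v)), Rational(1, 2)) = Pow(Add(-271766, 68), Rational(1, 2)) = Pow(-271698, Rational(1, 2)) = Mul(I, Pow(271698, Rational(1, 2)))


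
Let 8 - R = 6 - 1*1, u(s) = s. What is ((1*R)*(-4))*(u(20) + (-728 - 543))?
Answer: 15012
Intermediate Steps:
R = 3 (R = 8 - (6 - 1*1) = 8 - (6 - 1) = 8 - 1*5 = 8 - 5 = 3)
((1*R)*(-4))*(u(20) + (-728 - 543)) = ((1*3)*(-4))*(20 + (-728 - 543)) = (3*(-4))*(20 - 1271) = -12*(-1251) = 15012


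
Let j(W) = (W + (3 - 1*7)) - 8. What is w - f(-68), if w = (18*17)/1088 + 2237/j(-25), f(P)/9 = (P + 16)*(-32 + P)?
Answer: -55482451/1184 ≈ -46860.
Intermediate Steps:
f(P) = 9*(-32 + P)*(16 + P) (f(P) = 9*((P + 16)*(-32 + P)) = 9*((16 + P)*(-32 + P)) = 9*((-32 + P)*(16 + P)) = 9*(-32 + P)*(16 + P))
j(W) = -12 + W (j(W) = (W + (3 - 7)) - 8 = (W - 4) - 8 = (-4 + W) - 8 = -12 + W)
w = -71251/1184 (w = (18*17)/1088 + 2237/(-12 - 25) = 306*(1/1088) + 2237/(-37) = 9/32 + 2237*(-1/37) = 9/32 - 2237/37 = -71251/1184 ≈ -60.178)
w - f(-68) = -71251/1184 - (-4608 - 144*(-68) + 9*(-68)²) = -71251/1184 - (-4608 + 9792 + 9*4624) = -71251/1184 - (-4608 + 9792 + 41616) = -71251/1184 - 1*46800 = -71251/1184 - 46800 = -55482451/1184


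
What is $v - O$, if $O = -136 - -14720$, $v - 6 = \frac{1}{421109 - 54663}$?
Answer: $- \frac{5342049787}{366446} \approx -14578.0$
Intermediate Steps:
$v = \frac{2198677}{366446}$ ($v = 6 + \frac{1}{421109 - 54663} = 6 + \frac{1}{366446} = \frac{2198677}{366446} \approx 6.0$)
$O = 14584$ ($O = -136 + 14720 = 14584$)
$v - O = \frac{2198677}{366446} - 14584 = - \frac{5342049787}{366446}$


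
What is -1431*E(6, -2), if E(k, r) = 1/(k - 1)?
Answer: -1431/5 ≈ -286.20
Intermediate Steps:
E(k, r) = 1/(-1 + k)
-1431*E(6, -2) = -1431/(-1 + 6) = -1431/5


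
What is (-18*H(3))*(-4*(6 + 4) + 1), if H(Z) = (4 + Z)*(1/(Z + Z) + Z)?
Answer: 15561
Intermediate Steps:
H(Z) = (4 + Z)*(Z + 1/(2*Z)) (H(Z) = (4 + Z)*(1/(2*Z) + Z) = (4 + Z)*(Z + 1/(2*Z)))
(-18*H(3))*(-4*(6 + 4) + 1) = (-18*(½ + 3² + 2/3 + 4*3))*(-4*(6 + 4) + 1) = (-18*(½ + 9 + 2*(⅓) + 12))*(-4*10 + 1) = (-18*(½ + 9 + ⅔ + 12))*(-40 + 1) = -18*133/6*(-39) = -399*(-39) = 15561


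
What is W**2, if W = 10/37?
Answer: 100/1369 ≈ 0.073046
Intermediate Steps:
W = 10/37 (W = 10*(1/37) = 10/37 ≈ 0.27027)
W**2 = (10/37)**2 = 100/1369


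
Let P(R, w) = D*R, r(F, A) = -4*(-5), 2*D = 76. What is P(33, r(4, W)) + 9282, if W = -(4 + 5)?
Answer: 10536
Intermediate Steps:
D = 38 (D = (½)*76 = 38)
W = -9 (W = -1*9 = -9)
r(F, A) = 20
P(R, w) = 38*R
P(33, r(4, W)) + 9282 = 38*33 + 9282 = 1254 + 9282 = 10536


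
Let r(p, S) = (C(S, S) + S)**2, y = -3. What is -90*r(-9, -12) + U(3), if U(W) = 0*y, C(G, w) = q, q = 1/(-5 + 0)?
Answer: -66978/5 ≈ -13396.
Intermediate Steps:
q = -1/5 (q = 1/(-5) = -1/5 ≈ -0.20000)
C(G, w) = -1/5
r(p, S) = (-1/5 + S)**2
U(W) = 0 (U(W) = 0*(-3) = 0)
-90*r(-9, -12) + U(3) = -18*(-1 + 5*(-12))**2/5 + 0 = -18*(-1 - 60)**2/5 + 0 = -18*(-61)**2/5 + 0 = -18*3721/5 + 0 = -90*3721/25 + 0 = -66978/5 + 0 = -66978/5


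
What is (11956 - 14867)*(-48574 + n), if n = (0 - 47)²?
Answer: 134968515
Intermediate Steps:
n = 2209 (n = (-47)² = 2209)
(11956 - 14867)*(-48574 + n) = (11956 - 14867)*(-48574 + 2209) = -2911*(-46365) = 134968515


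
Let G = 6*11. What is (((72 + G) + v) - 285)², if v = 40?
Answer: 11449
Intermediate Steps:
G = 66
(((72 + G) + v) - 285)² = (((72 + 66) + 40) - 285)² = ((138 + 40) - 285)² = (178 - 285)² = (-107)² = 11449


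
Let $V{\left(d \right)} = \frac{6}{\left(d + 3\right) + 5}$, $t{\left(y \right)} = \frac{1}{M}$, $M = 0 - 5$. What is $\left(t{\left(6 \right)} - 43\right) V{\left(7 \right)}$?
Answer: $- \frac{432}{25} \approx -17.28$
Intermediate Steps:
$M = -5$
$t{\left(y \right)} = - \frac{1}{5}$ ($t{\left(y \right)} = \frac{1}{-5} = - \frac{1}{5}$)
$V{\left(d \right)} = \frac{6}{8 + d}$ ($V{\left(d \right)} = \frac{6}{\left(3 + d\right) + 5} = \frac{6}{8 + d}$)
$\left(t{\left(6 \right)} - 43\right) V{\left(7 \right)} = \left(- \frac{1}{5} - 43\right) \frac{6}{8 + 7} = - \frac{216 \cdot \frac{6}{15}}{5} = - \frac{216 \cdot 6 \cdot \frac{1}{15}}{5} = \left(- \frac{216}{5}\right) \frac{2}{5} = - \frac{432}{25}$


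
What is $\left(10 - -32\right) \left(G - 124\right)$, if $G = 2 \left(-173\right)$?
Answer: $-19740$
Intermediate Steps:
$G = -346$
$\left(10 - -32\right) \left(G - 124\right) = \left(10 - -32\right) \left(-346 - 124\right) = \left(10 + 32\right) \left(-470\right) = 42 \left(-470\right) = -19740$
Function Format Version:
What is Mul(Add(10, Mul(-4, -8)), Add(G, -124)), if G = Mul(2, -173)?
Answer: -19740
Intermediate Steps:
G = -346
Mul(Add(10, Mul(-4, -8)), Add(G, -124)) = Mul(Add(10, Mul(-4, -8)), Add(-346, -124)) = Mul(Add(10, 32), -470) = Mul(42, -470) = -19740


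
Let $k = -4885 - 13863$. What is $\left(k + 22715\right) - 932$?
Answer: $3035$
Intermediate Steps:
$k = -18748$
$\left(k + 22715\right) - 932 = \left(-18748 + 22715\right) - 932 = 3967 - 932 = 3035$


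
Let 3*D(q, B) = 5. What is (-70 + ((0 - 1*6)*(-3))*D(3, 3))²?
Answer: 1600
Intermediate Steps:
D(q, B) = 5/3 (D(q, B) = (⅓)*5 = 5/3)
(-70 + ((0 - 1*6)*(-3))*D(3, 3))² = (-70 + ((0 - 1*6)*(-3))*(5/3))² = (-70 + ((0 - 6)*(-3))*(5/3))² = (-70 - 6*(-3)*(5/3))² = (-70 + 18*(5/3))² = (-70 + 30)² = (-40)² = 1600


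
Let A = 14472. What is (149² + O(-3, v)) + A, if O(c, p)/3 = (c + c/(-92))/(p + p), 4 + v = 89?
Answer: 573564901/15640 ≈ 36673.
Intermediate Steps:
v = 85 (v = -4 + 89 = 85)
O(c, p) = 273*c/(184*p) (O(c, p) = 3*((c + c/(-92))/(p + p)) = 3*((c + c*(-1/92))/((2*p))) = 3*((c - c/92)*(1/(2*p))) = 3*((91*c/92)*(1/(2*p))) = 3*(91*c/(184*p)) = 273*c/(184*p))
(149² + O(-3, v)) + A = (149² + (273/184)*(-3)/85) + 14472 = (22201 + (273/184)*(-3)*(1/85)) + 14472 = (22201 - 819/15640) + 14472 = 347222821/15640 + 14472 = 573564901/15640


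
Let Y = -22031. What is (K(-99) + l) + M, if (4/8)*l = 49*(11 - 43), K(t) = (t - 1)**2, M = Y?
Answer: -15167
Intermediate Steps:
M = -22031
K(t) = (-1 + t)**2
l = -3136 (l = 2*(49*(11 - 43)) = 2*(49*(-32)) = 2*(-1568) = -3136)
(K(-99) + l) + M = ((-1 - 99)**2 - 3136) - 22031 = ((-100)**2 - 3136) - 22031 = (10000 - 3136) - 22031 = 6864 - 22031 = -15167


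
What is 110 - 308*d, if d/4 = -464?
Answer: 571758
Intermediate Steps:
d = -1856 (d = 4*(-464) = -1856)
110 - 308*d = 110 - 308*(-1856) = 110 + 571648 = 571758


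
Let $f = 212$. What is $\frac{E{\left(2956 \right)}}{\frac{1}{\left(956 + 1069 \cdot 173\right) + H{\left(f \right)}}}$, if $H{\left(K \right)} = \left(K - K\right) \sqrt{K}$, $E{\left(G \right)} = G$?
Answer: $549499708$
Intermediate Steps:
$H{\left(K \right)} = 0$ ($H{\left(K \right)} = 0 \sqrt{K} = 0$)
$\frac{E{\left(2956 \right)}}{\frac{1}{\left(956 + 1069 \cdot 173\right) + H{\left(f \right)}}} = \frac{2956}{\frac{1}{\left(956 + 1069 \cdot 173\right) + 0}} = \frac{2956}{\frac{1}{\left(956 + 184937\right) + 0}} = \frac{2956}{\frac{1}{185893 + 0}} = \frac{2956}{\frac{1}{185893}} = 2956 \frac{1}{\frac{1}{185893}} = 2956 \cdot 185893 = 549499708$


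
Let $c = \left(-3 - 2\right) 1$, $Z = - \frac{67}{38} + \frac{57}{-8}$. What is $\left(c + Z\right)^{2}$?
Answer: $\frac{4456321}{23104} \approx 192.88$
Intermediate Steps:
$Z = - \frac{1351}{152}$ ($Z = \left(-67\right) \frac{1}{38} + 57 \left(- \frac{1}{8}\right) = - \frac{67}{38} - \frac{57}{8} = - \frac{1351}{152} \approx -8.8882$)
$c = -5$ ($c = \left(-5\right) 1 = -5$)
$\left(c + Z\right)^{2} = \left(-5 - \frac{1351}{152}\right)^{2} = \left(- \frac{2111}{152}\right)^{2} = \frac{4456321}{23104}$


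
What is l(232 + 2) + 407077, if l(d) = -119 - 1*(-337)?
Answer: 407295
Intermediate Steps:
l(d) = 218 (l(d) = -119 + 337 = 218)
l(232 + 2) + 407077 = 218 + 407077 = 407295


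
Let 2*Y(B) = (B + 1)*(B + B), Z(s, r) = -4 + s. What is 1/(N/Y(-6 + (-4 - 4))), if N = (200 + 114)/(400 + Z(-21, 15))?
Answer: 34125/157 ≈ 217.36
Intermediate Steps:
Y(B) = B*(1 + B) (Y(B) = ((B + 1)*(B + B))/2 = ((1 + B)*(2*B))/2 = (2*B*(1 + B))/2 = B*(1 + B))
N = 314/375 (N = (200 + 114)/(400 + (-4 - 21)) = 314/(400 - 25) = 314/375 ≈ 0.83733)
1/(N/Y(-6 + (-4 - 4))) = 1/(314/(375*(((-6 + (-4 - 4))*(1 + (-6 + (-4 - 4))))))) = 1/(314/(375*(((-6 - 8)*(1 + (-6 - 8)))))) = 1/(314/(375*((-14*(1 - 14))))) = 1/(314/(375*((-14*(-13))))) = 1/((314/375)/182) = 1/((314/375)*(1/182)) = 1/(157/34125) = 34125/157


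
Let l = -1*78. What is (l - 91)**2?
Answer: 28561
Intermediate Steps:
l = -78
(l - 91)**2 = (-78 - 91)**2 = (-169)**2 = 28561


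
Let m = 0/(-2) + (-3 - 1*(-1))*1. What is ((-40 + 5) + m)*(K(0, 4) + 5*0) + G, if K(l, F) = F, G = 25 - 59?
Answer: -182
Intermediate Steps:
G = -34
m = -2 (m = 0*(-½) + (-3 + 1)*1 = 0 - 2*1 = 0 - 2 = -2)
((-40 + 5) + m)*(K(0, 4) + 5*0) + G = ((-40 + 5) - 2)*(4 + 5*0) - 34 = (-35 - 2)*(4 + 0) - 34 = -37*4 - 34 = -148 - 34 = -182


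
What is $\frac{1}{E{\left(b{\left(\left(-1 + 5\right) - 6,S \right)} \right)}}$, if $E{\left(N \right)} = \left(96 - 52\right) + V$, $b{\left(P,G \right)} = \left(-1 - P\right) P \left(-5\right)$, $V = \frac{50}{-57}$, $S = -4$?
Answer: $\frac{57}{2458} \approx 0.02319$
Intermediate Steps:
$V = - \frac{50}{57}$ ($V = 50 \left(- \frac{1}{57}\right) = - \frac{50}{57} \approx -0.87719$)
$b{\left(P,G \right)} = - 5 P \left(-1 - P\right)$ ($b{\left(P,G \right)} = P \left(-1 - P\right) \left(-5\right) = - 5 P \left(-1 - P\right)$)
$E{\left(N \right)} = \frac{2458}{57}$ ($E{\left(N \right)} = \left(96 - 52\right) - \frac{50}{57} = 44 - \frac{50}{57} = \frac{2458}{57}$)
$\frac{1}{E{\left(b{\left(\left(-1 + 5\right) - 6,S \right)} \right)}} = \frac{1}{\frac{2458}{57}} = \frac{57}{2458}$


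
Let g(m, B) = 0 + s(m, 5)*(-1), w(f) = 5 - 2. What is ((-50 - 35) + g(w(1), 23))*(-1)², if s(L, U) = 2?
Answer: -87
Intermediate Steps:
w(f) = 3
g(m, B) = -2 (g(m, B) = 0 + 2*(-1) = 0 - 2 = -2)
((-50 - 35) + g(w(1), 23))*(-1)² = ((-50 - 35) - 2)*(-1)² = (-85 - 2)*1 = -87*1 = -87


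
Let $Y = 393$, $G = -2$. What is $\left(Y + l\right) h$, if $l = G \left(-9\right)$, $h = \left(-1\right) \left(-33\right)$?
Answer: $13563$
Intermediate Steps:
$h = 33$
$l = 18$ ($l = \left(-2\right) \left(-9\right) = 18$)
$\left(Y + l\right) h = \left(393 + 18\right) 33 = 411 \cdot 33 = 13563$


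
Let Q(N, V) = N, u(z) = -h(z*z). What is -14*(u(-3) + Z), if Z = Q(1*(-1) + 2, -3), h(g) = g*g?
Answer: 1120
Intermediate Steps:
h(g) = g²
u(z) = -z⁴ (u(z) = -(z*z)² = -(z²)² = -z⁴)
Z = 1 (Z = 1*(-1) + 2 = -1 + 2 = 1)
-14*(u(-3) + Z) = -14*(-1*(-3)⁴ + 1) = -14*(-1*81 + 1) = -14*(-81 + 1) = -14*(-80) = 1120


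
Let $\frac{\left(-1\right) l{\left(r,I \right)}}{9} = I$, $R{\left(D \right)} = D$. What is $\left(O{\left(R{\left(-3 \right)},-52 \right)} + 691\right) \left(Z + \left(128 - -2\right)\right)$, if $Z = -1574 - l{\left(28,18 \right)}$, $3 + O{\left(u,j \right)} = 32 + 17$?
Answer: $-944834$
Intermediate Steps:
$O{\left(u,j \right)} = 46$ ($O{\left(u,j \right)} = -3 + \left(32 + 17\right) = -3 + 49 = 46$)
$l{\left(r,I \right)} = - 9 I$
$Z = -1412$ ($Z = -1574 - \left(-9\right) 18 = -1574 - -162 = -1574 + 162 = -1412$)
$\left(O{\left(R{\left(-3 \right)},-52 \right)} + 691\right) \left(Z + \left(128 - -2\right)\right) = \left(46 + 691\right) \left(-1412 + \left(128 - -2\right)\right) = 737 \left(-1412 + \left(128 + 2\right)\right) = 737 \left(-1412 + 130\right) = 737 \left(-1282\right) = -944834$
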